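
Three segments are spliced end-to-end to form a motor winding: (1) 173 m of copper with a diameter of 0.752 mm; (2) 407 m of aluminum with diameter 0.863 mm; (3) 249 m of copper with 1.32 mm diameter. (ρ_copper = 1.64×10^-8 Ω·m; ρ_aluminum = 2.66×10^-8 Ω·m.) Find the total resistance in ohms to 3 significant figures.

27.9 Ω

Seg 1: A = π(d/2)² = π(3.7600e-04 m)² = 4.441e-07 m²
R_1 = (1.64×10^-8)(173)/(4.441e-07) = 6.388 Ω
Seg 2: A = π(d/2)² = π(4.3150e-04 m)² = 5.849e-07 m²
R_2 = (2.66×10^-8)(407)/(5.849e-07) = 18.51 Ω
Seg 3: A = π(d/2)² = π(6.6000e-04 m)² = 1.368e-06 m²
R_3 = (1.64×10^-8)(249)/(1.368e-06) = 2.984 Ω
R_total = R_1 + R_2 + R_3 = 27.9 Ω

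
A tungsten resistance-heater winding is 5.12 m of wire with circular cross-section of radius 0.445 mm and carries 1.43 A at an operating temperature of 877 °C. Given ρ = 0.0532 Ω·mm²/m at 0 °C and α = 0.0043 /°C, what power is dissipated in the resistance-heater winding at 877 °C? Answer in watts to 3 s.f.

4.27 W

ρ = 0.0532 Ω·mm²/m = 5.32×10^-8 Ω·m
A = πr² = π(4.4500e-04 m)² = 6.221e-07 m²
R₍0₎ = ρL/A = (5.32×10^-8)(5.12)/(6.221e-07) = 0.4378 Ω
R₍877₎ = R₍0₎(1 + αΔT) = 0.4378 × (1 + 0.0043×877) = 2.089 Ω
P = I²R = (1.43)² × 2.089 = 4.27 W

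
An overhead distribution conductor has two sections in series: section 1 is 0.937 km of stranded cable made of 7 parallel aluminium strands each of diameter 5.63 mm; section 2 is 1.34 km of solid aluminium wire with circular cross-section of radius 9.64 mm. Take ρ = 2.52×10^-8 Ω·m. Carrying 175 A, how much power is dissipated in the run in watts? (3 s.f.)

Section 1: A_strand = π(2.8150e-03)² = 2.489e-05 m²; R₁ = ρL/(N·A_s) = (2.52×10^-8)(937)/(7×2.489e-05) = 0.1355 Ω
Section 2: A = πr² = π(9.6400e-03 m)² = 2.919e-04 m²
R₂ = (2.52×10^-8)(1340)/(2.919e-04) = 0.1157 Ω
R = R₁ + R₂ = 0.2512 Ω
P = I²R = (175)² × 0.2512 = 7690 W

7690 W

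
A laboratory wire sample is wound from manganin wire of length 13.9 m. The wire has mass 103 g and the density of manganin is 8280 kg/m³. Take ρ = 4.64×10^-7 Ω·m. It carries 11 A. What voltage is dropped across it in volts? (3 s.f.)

A = m/(density·L) = 0.103/(8280×13.9) = 8.9494e-07 m²
R = ρL/A = (4.64×10^-7)(13.9)/(8.9494e-07) = 7.207 Ω
V = IR = 11 × 7.207 = 79.3 V

79.3 V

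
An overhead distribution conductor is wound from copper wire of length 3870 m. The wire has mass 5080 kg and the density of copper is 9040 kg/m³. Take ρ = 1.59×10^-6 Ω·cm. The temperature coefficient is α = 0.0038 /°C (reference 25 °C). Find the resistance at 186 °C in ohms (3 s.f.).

ρ = 1.59×10^-6 Ω·cm = 1.59×10^-8 Ω·m
A = m/(density·L) = 5080/(9040×3870) = 1.4521e-04 m²
R = ρL/A = (1.59×10^-8)(3870)/(1.4521e-04) = 0.4238 Ω
R(186 °C) = 0.4238 × (1 + 0.0038×161) = 0.683 Ω

0.683 Ω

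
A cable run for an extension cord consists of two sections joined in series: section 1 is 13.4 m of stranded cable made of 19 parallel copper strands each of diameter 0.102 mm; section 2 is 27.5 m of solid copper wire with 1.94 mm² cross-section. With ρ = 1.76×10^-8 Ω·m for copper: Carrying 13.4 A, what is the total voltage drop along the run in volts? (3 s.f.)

Section 1: A_strand = π(5.1000e-05)² = 8.171e-09 m²; R₁ = ρL/(N·A_s) = (1.76×10^-8)(13.4)/(19×8.171e-09) = 1.519 Ω
Section 2: A = 1.94 mm² = 1.940e-06 m²
R₂ = (1.76×10^-8)(27.5)/(1.940e-06) = 0.2495 Ω
R = R₁ + R₂ = 1.769 Ω
V = IR = 13.4 × 1.769 = 23.7 V

23.7 V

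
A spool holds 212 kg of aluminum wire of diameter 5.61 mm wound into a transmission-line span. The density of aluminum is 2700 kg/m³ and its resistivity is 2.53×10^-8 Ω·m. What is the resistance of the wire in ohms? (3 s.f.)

A = π(d/2)² = π(2.8050e-03 m)² = 2.4718e-05 m²
L = m/(density·A) = 212/(2700×2.4718e-05) = 3177 m
R = ρL/A = (2.53×10^-8)(3177)/(2.4718e-05) = 3.25 Ω

3.25 Ω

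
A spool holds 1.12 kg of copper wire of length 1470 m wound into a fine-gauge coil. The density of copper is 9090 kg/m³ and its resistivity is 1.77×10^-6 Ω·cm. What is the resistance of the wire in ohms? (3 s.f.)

310 Ω

ρ = 1.77×10^-6 Ω·cm = 1.77×10^-8 Ω·m
A = m/(density·L) = 1.12/(9090×1470) = 8.3818e-08 m²
R = ρL/A = (1.77×10^-8)(1470)/(8.3818e-08) = 310 Ω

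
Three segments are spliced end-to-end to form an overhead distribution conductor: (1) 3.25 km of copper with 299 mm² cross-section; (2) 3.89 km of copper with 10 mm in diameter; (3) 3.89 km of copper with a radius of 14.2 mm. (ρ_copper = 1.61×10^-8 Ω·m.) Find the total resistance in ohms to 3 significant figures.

Seg 1: A = 299 mm² = 2.990e-04 m²
R_1 = (1.61×10^-8)(3250)/(2.990e-04) = 0.175 Ω
Seg 2: A = π(d/2)² = π(5.0000e-03 m)² = 7.854e-05 m²
R_2 = (1.61×10^-8)(3890)/(7.854e-05) = 0.7974 Ω
Seg 3: A = πr² = π(1.4200e-02 m)² = 6.335e-04 m²
R_3 = (1.61×10^-8)(3890)/(6.335e-04) = 0.09887 Ω
R_total = R_1 + R_2 + R_3 = 1.07 Ω

1.07 Ω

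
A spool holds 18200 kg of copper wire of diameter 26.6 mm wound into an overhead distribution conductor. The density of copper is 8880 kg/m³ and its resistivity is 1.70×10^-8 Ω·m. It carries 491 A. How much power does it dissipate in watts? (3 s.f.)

27200 W

A = π(d/2)² = π(1.3300e-02 m)² = 5.5572e-04 m²
L = m/(density·A) = 18200/(8880×5.5572e-04) = 3688 m
R = ρL/A = (1.70×10^-8)(3688)/(5.5572e-04) = 0.1128 Ω
P = I²R = (491)² × 0.1128 = 27200 W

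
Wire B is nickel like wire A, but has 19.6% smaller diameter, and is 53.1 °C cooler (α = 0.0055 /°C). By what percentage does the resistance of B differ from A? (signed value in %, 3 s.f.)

R ∝ ρL/d² with ρ ∝ (1+αΔT), so R_B/R_A = (1 − 19.6/100)⁻² × (1 − 0.0055×53.1)
= 1.547 × 0.7079 = 1.095
(R_B − R_A)/R_A = 1.095 − 1 = 9.52%

9.52%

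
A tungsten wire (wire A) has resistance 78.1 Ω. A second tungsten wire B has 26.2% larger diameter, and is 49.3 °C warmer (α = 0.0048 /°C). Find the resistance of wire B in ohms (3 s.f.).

R ∝ ρL/d² with ρ ∝ (1+αΔT), so R_B/R_A = (1 + 26.2/100)⁻² × (1 + 0.0048×49.3)
= 0.6279 × 1.237 = 0.7765
R_B = 0.7765 × 78.1 = 60.6 Ω

60.6 Ω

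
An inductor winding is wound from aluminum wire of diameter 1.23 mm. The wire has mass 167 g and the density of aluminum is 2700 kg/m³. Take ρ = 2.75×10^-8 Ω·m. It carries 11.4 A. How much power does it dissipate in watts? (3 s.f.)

A = π(d/2)² = π(6.1500e-04 m)² = 1.1882e-06 m²
L = m/(density·A) = 0.167/(2700×1.1882e-06) = 52.05 m
R = ρL/A = (2.75×10^-8)(52.05)/(1.1882e-06) = 1.205 Ω
P = I²R = (11.4)² × 1.205 = 157 W

157 W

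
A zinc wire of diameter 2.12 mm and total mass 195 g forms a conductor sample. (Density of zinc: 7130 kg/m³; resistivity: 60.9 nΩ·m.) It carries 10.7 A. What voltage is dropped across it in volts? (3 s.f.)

1.43 V

ρ = 60.9 nΩ·m = 6.09×10^-8 Ω·m
A = π(d/2)² = π(1.0600e-03 m)² = 3.5299e-06 m²
L = m/(density·A) = 0.195/(7130×3.5299e-06) = 7.748 m
R = ρL/A = (6.09×10^-8)(7.748)/(3.5299e-06) = 0.1337 Ω
V = IR = 10.7 × 0.1337 = 1.43 V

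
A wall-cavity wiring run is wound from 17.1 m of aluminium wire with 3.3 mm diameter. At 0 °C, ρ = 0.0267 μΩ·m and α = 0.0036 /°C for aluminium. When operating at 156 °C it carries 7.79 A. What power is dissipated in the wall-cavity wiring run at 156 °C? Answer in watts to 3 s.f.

ρ = 0.0267 μΩ·m = 2.67×10^-8 Ω·m
A = π(d/2)² = π(1.6500e-03 m)² = 8.553e-06 m²
R₍0₎ = ρL/A = (2.67×10^-8)(17.1)/(8.553e-06) = 0.05338 Ω
R₍156₎ = R₍0₎(1 + αΔT) = 0.05338 × (1 + 0.0036×156) = 0.08336 Ω
P = I²R = (7.79)² × 0.08336 = 5.06 W

5.06 W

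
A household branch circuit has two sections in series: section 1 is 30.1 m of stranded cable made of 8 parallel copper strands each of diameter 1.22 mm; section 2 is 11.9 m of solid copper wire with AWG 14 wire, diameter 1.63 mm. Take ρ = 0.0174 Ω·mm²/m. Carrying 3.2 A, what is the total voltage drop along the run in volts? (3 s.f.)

0.497 V

ρ = 0.0174 Ω·mm²/m = 1.74×10^-8 Ω·m
Section 1: A_strand = π(6.1000e-04)² = 1.169e-06 m²; R₁ = ρL/(N·A_s) = (1.74×10^-8)(30.1)/(8×1.169e-06) = 0.056 Ω
Section 2: A = π(1.63/2 mm)² = π(8.1500e-04 m)² = 2.087e-06 m²
R₂ = (1.74×10^-8)(11.9)/(2.087e-06) = 0.09923 Ω
R = R₁ + R₂ = 0.1552 Ω
V = IR = 3.2 × 0.1552 = 0.497 V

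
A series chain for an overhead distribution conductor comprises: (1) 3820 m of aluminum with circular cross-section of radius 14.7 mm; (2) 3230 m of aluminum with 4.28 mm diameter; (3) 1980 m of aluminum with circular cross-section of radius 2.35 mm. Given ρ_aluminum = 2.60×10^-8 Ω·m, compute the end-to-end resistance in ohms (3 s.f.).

8.95 Ω

Seg 1: A = πr² = π(1.4700e-02 m)² = 6.789e-04 m²
R_1 = (2.60×10^-8)(3820)/(6.789e-04) = 0.1463 Ω
Seg 2: A = π(d/2)² = π(2.1400e-03 m)² = 1.439e-05 m²
R_2 = (2.60×10^-8)(3230)/(1.439e-05) = 5.837 Ω
Seg 3: A = πr² = π(2.3500e-03 m)² = 1.735e-05 m²
R_3 = (2.60×10^-8)(1980)/(1.735e-05) = 2.967 Ω
R_total = R_1 + R_2 + R_3 = 8.95 Ω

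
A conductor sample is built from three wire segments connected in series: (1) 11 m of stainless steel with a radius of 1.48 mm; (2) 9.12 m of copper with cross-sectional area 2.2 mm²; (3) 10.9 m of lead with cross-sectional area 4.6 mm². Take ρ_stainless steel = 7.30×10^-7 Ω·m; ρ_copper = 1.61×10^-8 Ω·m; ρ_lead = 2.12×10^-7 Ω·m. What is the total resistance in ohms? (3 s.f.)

Seg 1: A = πr² = π(1.4800e-03 m)² = 6.881e-06 m²
R_1 = (7.30×10^-7)(11)/(6.881e-06) = 1.167 Ω
Seg 2: A = 2.2 mm² = 2.200e-06 m²
R_2 = (1.61×10^-8)(9.12)/(2.200e-06) = 0.06674 Ω
Seg 3: A = 4.6 mm² = 4.600e-06 m²
R_3 = (2.12×10^-7)(10.9)/(4.600e-06) = 0.5023 Ω
R_total = R_1 + R_2 + R_3 = 1.74 Ω

1.74 Ω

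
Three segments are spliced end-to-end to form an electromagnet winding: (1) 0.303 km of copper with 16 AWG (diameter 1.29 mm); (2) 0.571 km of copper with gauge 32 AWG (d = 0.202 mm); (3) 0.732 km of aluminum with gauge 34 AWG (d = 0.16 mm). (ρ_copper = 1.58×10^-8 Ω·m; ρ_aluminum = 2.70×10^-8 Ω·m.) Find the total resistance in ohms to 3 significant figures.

Seg 1: A = π(1.29/2 mm)² = π(6.4500e-04 m)² = 1.307e-06 m²
R_1 = (1.58×10^-8)(303)/(1.307e-06) = 3.663 Ω
Seg 2: A = π(0.202/2 mm)² = π(1.0100e-04 m)² = 3.205e-08 m²
R_2 = (1.58×10^-8)(571)/(3.205e-08) = 281.5 Ω
Seg 3: A = π(0.16/2 mm)² = π(8.0000e-05 m)² = 2.011e-08 m²
R_3 = (2.70×10^-8)(732)/(2.011e-08) = 983 Ω
R_total = R_1 + R_2 + R_3 = 1270 Ω

1270 Ω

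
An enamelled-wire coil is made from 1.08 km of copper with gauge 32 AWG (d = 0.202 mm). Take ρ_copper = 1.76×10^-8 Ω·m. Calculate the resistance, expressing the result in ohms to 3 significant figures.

593 Ω

A = π(0.202/2 mm)² = π(1.0100e-04 m)² = 3.205e-08 m²
R = ρL/A = (1.76×10^-8)(1080 m)/(3.205e-08 m²) = 593 Ω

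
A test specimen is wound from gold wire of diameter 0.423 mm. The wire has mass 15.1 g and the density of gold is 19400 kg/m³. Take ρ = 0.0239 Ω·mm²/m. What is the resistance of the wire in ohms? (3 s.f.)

0.942 Ω

ρ = 0.0239 Ω·mm²/m = 2.39×10^-8 Ω·m
A = π(d/2)² = π(2.1150e-04 m)² = 1.4053e-07 m²
L = m/(density·A) = 0.0151/(19400×1.4053e-07) = 5.539 m
R = ρL/A = (2.39×10^-8)(5.539)/(1.4053e-07) = 0.942 Ω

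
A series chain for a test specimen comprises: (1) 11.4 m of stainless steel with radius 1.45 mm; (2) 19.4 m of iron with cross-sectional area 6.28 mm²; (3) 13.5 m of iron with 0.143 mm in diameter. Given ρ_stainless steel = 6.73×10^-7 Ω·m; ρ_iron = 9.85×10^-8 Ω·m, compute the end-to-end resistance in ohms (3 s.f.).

84.3 Ω

Seg 1: A = πr² = π(1.4500e-03 m)² = 6.605e-06 m²
R_1 = (6.73×10^-7)(11.4)/(6.605e-06) = 1.162 Ω
Seg 2: A = 6.28 mm² = 6.280e-06 m²
R_2 = (9.85×10^-8)(19.4)/(6.280e-06) = 0.3043 Ω
Seg 3: A = π(d/2)² = π(7.1500e-05 m)² = 1.606e-08 m²
R_3 = (9.85×10^-8)(13.5)/(1.606e-08) = 82.8 Ω
R_total = R_1 + R_2 + R_3 = 84.3 Ω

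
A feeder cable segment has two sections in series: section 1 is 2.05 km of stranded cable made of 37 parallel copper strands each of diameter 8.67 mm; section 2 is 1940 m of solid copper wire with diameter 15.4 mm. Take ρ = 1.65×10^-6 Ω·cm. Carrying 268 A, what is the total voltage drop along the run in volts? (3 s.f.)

ρ = 1.65×10^-6 Ω·cm = 1.65×10^-8 Ω·m
Section 1: A_strand = π(4.3350e-03)² = 5.904e-05 m²; R₁ = ρL/(N·A_s) = (1.65×10^-8)(2050)/(37×5.904e-05) = 0.01548 Ω
Section 2: A = π(d/2)² = π(7.7000e-03 m)² = 1.863e-04 m²
R₂ = (1.65×10^-8)(1940)/(1.863e-04) = 0.1719 Ω
R = R₁ + R₂ = 0.1873 Ω
V = IR = 268 × 0.1873 = 50.2 V

50.2 V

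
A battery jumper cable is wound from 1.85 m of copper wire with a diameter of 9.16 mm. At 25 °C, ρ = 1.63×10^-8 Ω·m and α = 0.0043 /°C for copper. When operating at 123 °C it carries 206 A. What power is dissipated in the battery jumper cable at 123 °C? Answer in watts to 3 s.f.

A = π(d/2)² = π(4.5800e-03 m)² = 6.590e-05 m²
R₍25₎ = ρL/A = (1.63×10^-8)(1.85)/(6.590e-05) = 4.576×10^-4 Ω
R₍123₎ = R₍25₎(1 + αΔT) = 4.576×10^-4 × (1 + 0.0043×98) = 6.504×10^-4 Ω
P = I²R = (206)² × 6.504×10^-4 = 27.6 W

27.6 W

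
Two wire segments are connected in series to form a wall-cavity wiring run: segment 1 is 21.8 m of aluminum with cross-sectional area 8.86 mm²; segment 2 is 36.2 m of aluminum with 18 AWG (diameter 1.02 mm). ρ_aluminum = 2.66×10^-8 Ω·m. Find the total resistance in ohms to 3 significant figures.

1.24 Ω

Segment 1: A = 8.86 mm² = 8.860e-06 m²
R₁ = ρL/A = (2.66×10^-8)(21.8)/(8.860e-06) = 0.06545 Ω
Segment 2: A = π(1.02/2 mm)² = π(5.1000e-04 m)² = 8.171e-07 m²
R₂ = (2.66×10^-8)(36.2)/(8.171e-07) = 1.178 Ω
R = R₁ + R₂ = 1.24 Ω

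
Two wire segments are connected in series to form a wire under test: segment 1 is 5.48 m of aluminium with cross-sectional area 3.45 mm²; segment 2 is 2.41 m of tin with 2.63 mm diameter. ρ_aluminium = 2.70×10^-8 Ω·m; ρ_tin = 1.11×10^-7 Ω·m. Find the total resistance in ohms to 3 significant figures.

Segment 1: A = 3.45 mm² = 3.450e-06 m²
R₁ = ρL/A = (2.70×10^-8)(5.48)/(3.450e-06) = 0.04289 Ω
Segment 2: A = π(d/2)² = π(1.3150e-03 m)² = 5.433e-06 m²
R₂ = (1.11×10^-7)(2.41)/(5.433e-06) = 0.04924 Ω
R = R₁ + R₂ = 0.0921 Ω

0.0921 Ω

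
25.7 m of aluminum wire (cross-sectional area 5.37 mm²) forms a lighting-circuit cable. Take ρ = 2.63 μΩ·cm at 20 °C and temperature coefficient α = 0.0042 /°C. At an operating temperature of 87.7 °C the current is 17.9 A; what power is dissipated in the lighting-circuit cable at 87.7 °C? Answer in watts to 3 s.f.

51.8 W

ρ = 2.63 μΩ·cm = 2.63×10^-8 Ω·m
A = 5.37 mm² = 5.370e-06 m²
R₍20₎ = ρL/A = (2.63×10^-8)(25.7)/(5.370e-06) = 0.1259 Ω
R₍87.7₎ = R₍20₎(1 + αΔT) = 0.1259 × (1 + 0.0042×67.7) = 0.1617 Ω
P = I²R = (17.9)² × 0.1617 = 51.8 W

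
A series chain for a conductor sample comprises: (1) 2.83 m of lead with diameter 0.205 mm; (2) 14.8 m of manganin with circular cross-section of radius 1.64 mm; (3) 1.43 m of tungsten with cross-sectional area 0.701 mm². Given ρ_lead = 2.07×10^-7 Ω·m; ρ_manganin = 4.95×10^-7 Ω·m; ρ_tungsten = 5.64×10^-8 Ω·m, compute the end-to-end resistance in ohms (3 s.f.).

Seg 1: A = π(d/2)² = π(1.0250e-04 m)² = 3.301e-08 m²
R_1 = (2.07×10^-7)(2.83)/(3.301e-08) = 17.75 Ω
Seg 2: A = πr² = π(1.6400e-03 m)² = 8.450e-06 m²
R_2 = (4.95×10^-7)(14.8)/(8.450e-06) = 0.867 Ω
Seg 3: A = 0.701 mm² = 7.010e-07 m²
R_3 = (5.64×10^-8)(1.43)/(7.010e-07) = 0.1151 Ω
R_total = R_1 + R_2 + R_3 = 18.7 Ω

18.7 Ω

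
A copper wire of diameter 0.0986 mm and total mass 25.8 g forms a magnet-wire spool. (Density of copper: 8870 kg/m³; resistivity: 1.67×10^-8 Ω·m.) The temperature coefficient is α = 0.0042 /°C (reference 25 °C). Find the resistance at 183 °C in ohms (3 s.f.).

1390 Ω

A = π(d/2)² = π(4.9300e-05 m)² = 7.6356e-09 m²
L = m/(density·A) = 0.0258/(8870×7.6356e-09) = 380.9 m
R = ρL/A = (1.67×10^-8)(380.9)/(7.6356e-09) = 833.2 Ω
R(183 °C) = 833.2 × (1 + 0.0042×158) = 1390 Ω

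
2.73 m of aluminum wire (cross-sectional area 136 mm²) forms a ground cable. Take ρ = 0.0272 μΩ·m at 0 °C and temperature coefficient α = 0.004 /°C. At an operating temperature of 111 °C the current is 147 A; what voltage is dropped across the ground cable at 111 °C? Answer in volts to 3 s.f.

ρ = 0.0272 μΩ·m = 2.72×10^-8 Ω·m
A = 136 mm² = 1.360e-04 m²
R₍0₎ = ρL/A = (2.72×10^-8)(2.73)/(1.360e-04) = 5.460×10^-4 Ω
R₍111₎ = R₍0₎(1 + αΔT) = 5.460×10^-4 × (1 + 0.004×111) = 7.884×10^-4 Ω
V = IR = 147 × 7.884×10^-4 = 0.116 V

0.116 V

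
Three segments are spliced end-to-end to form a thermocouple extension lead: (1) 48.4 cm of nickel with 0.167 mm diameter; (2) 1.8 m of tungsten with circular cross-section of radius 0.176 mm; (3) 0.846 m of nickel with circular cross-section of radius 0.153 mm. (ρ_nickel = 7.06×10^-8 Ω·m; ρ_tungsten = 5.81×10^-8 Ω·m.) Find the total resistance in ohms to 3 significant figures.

Seg 1: A = π(d/2)² = π(8.3500e-05 m)² = 2.190e-08 m²
R_1 = (7.06×10^-8)(0.484)/(2.190e-08) = 1.56 Ω
Seg 2: A = πr² = π(1.7600e-04 m)² = 9.731e-08 m²
R_2 = (5.81×10^-8)(1.8)/(9.731e-08) = 1.075 Ω
Seg 3: A = πr² = π(1.5300e-04 m)² = 7.354e-08 m²
R_3 = (7.06×10^-8)(0.846)/(7.354e-08) = 0.8122 Ω
R_total = R_1 + R_2 + R_3 = 3.45 Ω

3.45 Ω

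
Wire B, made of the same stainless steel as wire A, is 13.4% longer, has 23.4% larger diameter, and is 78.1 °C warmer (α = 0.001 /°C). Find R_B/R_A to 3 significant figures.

R ∝ ρL/d² with ρ ∝ (1+αΔT), so R_B/R_A = (1 + 13.4/100) × (1 + 23.4/100)⁻² × (1 + 0.001×78.1)
= 1.134 × 0.6567 × 1.078 = 0.803

0.803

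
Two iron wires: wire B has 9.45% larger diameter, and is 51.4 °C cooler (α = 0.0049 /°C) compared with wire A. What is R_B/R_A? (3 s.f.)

0.625

R ∝ ρL/d² with ρ ∝ (1+αΔT), so R_B/R_A = (1 + 9.45/100)⁻² × (1 − 0.0049×51.4)
= 0.8348 × 0.7481 = 0.625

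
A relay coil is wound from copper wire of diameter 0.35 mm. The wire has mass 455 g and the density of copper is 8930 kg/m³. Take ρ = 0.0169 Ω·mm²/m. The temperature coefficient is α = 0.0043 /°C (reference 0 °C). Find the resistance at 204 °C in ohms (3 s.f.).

175 Ω

ρ = 0.0169 Ω·mm²/m = 1.69×10^-8 Ω·m
A = π(d/2)² = π(1.7500e-04 m)² = 9.6211e-08 m²
L = m/(density·A) = 0.455/(8930×9.6211e-08) = 529.6 m
R = ρL/A = (1.69×10^-8)(529.6)/(9.6211e-08) = 93.02 Ω
R(204 °C) = 93.02 × (1 + 0.0043×204) = 175 Ω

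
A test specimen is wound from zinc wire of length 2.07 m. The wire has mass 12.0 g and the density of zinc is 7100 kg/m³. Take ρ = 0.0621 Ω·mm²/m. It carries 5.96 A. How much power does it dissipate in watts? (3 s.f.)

5.59 W

ρ = 0.0621 Ω·mm²/m = 6.21×10^-8 Ω·m
A = m/(density·L) = 0.012/(7100×2.07) = 8.1649e-07 m²
R = ρL/A = (6.21×10^-8)(2.07)/(8.1649e-07) = 0.1574 Ω
P = I²R = (5.96)² × 0.1574 = 5.59 W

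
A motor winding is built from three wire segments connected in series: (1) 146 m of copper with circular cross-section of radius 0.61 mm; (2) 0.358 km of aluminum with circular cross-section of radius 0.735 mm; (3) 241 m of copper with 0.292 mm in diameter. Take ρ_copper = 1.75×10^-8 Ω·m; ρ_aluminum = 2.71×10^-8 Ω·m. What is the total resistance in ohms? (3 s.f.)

70.9 Ω

Seg 1: A = πr² = π(6.1000e-04 m)² = 1.169e-06 m²
R_1 = (1.75×10^-8)(146)/(1.169e-06) = 2.186 Ω
Seg 2: A = πr² = π(7.3500e-04 m)² = 1.697e-06 m²
R_2 = (2.71×10^-8)(358)/(1.697e-06) = 5.716 Ω
Seg 3: A = π(d/2)² = π(1.4600e-04 m)² = 6.697e-08 m²
R_3 = (1.75×10^-8)(241)/(6.697e-08) = 62.98 Ω
R_total = R_1 + R_2 + R_3 = 70.9 Ω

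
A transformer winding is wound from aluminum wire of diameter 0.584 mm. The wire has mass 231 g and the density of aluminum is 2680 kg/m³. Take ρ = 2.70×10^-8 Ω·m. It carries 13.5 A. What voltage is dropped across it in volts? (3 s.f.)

A = π(d/2)² = π(2.9200e-04 m)² = 2.6786e-07 m²
L = m/(density·A) = 0.231/(2680×2.6786e-07) = 321.8 m
R = ρL/A = (2.70×10^-8)(321.8)/(2.6786e-07) = 32.43 Ω
V = IR = 13.5 × 32.43 = 438 V

438 V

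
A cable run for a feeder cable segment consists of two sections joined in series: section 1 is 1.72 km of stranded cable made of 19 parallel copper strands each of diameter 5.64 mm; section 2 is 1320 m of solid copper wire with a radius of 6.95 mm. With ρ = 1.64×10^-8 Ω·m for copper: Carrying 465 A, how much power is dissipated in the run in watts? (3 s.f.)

43700 W

Section 1: A_strand = π(2.8200e-03)² = 2.498e-05 m²; R₁ = ρL/(N·A_s) = (1.64×10^-8)(1720)/(19×2.498e-05) = 0.05943 Ω
Section 2: A = πr² = π(6.9500e-03 m)² = 1.517e-04 m²
R₂ = (1.64×10^-8)(1320)/(1.517e-04) = 0.1427 Ω
R = R₁ + R₂ = 0.2021 Ω
P = I²R = (465)² × 0.2021 = 43700 W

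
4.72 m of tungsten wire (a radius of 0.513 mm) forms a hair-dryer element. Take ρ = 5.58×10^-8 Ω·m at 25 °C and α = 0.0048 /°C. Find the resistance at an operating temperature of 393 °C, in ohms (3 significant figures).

0.881 Ω

A = πr² = π(5.1300e-04 m)² = 8.268e-07 m²
R₍25°C₎ = ρL/A = (5.58×10^-8)(4.72)/(8.268e-07) = 0.3186 Ω
R = R₀(1 + αΔT) = 0.3186(1 + 0.0048×368) = 0.881 Ω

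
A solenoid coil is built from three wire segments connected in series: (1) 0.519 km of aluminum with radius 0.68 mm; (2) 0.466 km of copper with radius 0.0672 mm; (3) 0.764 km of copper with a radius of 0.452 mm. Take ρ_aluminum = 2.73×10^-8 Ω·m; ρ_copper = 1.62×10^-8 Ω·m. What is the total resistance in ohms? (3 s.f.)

561 Ω

Seg 1: A = πr² = π(6.8000e-04 m)² = 1.453e-06 m²
R_1 = (2.73×10^-8)(519)/(1.453e-06) = 9.754 Ω
Seg 2: A = πr² = π(6.7200e-05 m)² = 1.419e-08 m²
R_2 = (1.62×10^-8)(466)/(1.419e-08) = 532.1 Ω
Seg 3: A = πr² = π(4.5200e-04 m)² = 6.418e-07 m²
R_3 = (1.62×10^-8)(764)/(6.418e-07) = 19.28 Ω
R_total = R_1 + R_2 + R_3 = 561 Ω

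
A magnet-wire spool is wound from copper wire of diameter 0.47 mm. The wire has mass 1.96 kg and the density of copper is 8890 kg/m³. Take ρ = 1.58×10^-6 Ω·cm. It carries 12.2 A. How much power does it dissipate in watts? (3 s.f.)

ρ = 1.58×10^-6 Ω·cm = 1.58×10^-8 Ω·m
A = π(d/2)² = π(2.3500e-04 m)² = 1.7349e-07 m²
L = m/(density·A) = 1.96/(8890×1.7349e-07) = 1271 m
R = ρL/A = (1.58×10^-8)(1271)/(1.7349e-07) = 115.7 Ω
P = I²R = (12.2)² × 115.7 = 17200 W

17200 W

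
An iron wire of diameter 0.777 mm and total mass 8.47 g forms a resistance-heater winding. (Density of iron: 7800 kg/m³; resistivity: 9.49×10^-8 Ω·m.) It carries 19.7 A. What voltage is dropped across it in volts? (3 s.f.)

9.03 V

A = π(d/2)² = π(3.8850e-04 m)² = 4.7417e-07 m²
L = m/(density·A) = 0.00847/(7800×4.7417e-07) = 2.29 m
R = ρL/A = (9.49×10^-8)(2.29)/(4.7417e-07) = 0.4583 Ω
V = IR = 19.7 × 0.4583 = 9.03 V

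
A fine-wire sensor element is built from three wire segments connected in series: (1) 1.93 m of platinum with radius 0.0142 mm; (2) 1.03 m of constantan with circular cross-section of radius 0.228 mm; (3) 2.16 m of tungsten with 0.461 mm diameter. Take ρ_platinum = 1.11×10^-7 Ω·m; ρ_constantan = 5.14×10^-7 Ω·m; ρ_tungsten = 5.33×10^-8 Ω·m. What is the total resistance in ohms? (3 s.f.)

Seg 1: A = πr² = π(1.4200e-05 m)² = 6.335e-10 m²
R_1 = (1.11×10^-7)(1.93)/(6.335e-10) = 338.2 Ω
Seg 2: A = πr² = π(2.2800e-04 m)² = 1.633e-07 m²
R_2 = (5.14×10^-7)(1.03)/(1.633e-07) = 3.242 Ω
Seg 3: A = π(d/2)² = π(2.3050e-04 m)² = 1.669e-07 m²
R_3 = (5.33×10^-8)(2.16)/(1.669e-07) = 0.6897 Ω
R_total = R_1 + R_2 + R_3 = 342 Ω

342 Ω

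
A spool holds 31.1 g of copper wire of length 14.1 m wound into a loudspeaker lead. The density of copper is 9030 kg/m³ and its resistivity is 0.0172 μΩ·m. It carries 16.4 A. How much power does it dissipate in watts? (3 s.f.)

ρ = 0.0172 μΩ·m = 1.72×10^-8 Ω·m
A = m/(density·L) = 0.0311/(9030×14.1) = 2.4426e-07 m²
R = ρL/A = (1.72×10^-8)(14.1)/(2.4426e-07) = 0.9929 Ω
P = I²R = (16.4)² × 0.9929 = 267 W

267 W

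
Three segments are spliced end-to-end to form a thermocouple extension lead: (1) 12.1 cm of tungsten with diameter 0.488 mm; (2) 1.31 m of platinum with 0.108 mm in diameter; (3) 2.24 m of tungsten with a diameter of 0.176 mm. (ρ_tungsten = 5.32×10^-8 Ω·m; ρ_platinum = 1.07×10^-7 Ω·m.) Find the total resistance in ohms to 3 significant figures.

Seg 1: A = π(d/2)² = π(2.4400e-04 m)² = 1.870e-07 m²
R_1 = (5.32×10^-8)(0.121)/(1.870e-07) = 0.03442 Ω
Seg 2: A = π(d/2)² = π(5.4000e-05 m)² = 9.161e-09 m²
R_2 = (1.07×10^-7)(1.31)/(9.161e-09) = 15.3 Ω
Seg 3: A = π(d/2)² = π(8.8000e-05 m)² = 2.433e-08 m²
R_3 = (5.32×10^-8)(2.24)/(2.433e-08) = 4.898 Ω
R_total = R_1 + R_2 + R_3 = 20.2 Ω

20.2 Ω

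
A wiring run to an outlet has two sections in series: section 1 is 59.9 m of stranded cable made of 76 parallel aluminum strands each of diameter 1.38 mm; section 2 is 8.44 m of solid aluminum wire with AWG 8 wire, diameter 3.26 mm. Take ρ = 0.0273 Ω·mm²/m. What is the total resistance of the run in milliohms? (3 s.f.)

42.0 mΩ

ρ = 0.0273 Ω·mm²/m = 2.73×10^-8 Ω·m
Section 1: A_strand = π(6.9000e-04)² = 1.496e-06 m²; R₁ = ρL/(N·A_s) = (2.73×10^-8)(59.9)/(76×1.496e-06) = 0.01439 Ω
Section 2: A = π(3.26/2 mm)² = π(1.6300e-03 m)² = 8.347e-06 m²
R₂ = (2.73×10^-8)(8.44)/(8.347e-06) = 0.0276 Ω
R = R₁ + R₂ = 42.0 mΩ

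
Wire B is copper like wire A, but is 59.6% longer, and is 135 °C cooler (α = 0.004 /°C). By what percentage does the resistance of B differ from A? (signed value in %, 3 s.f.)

-26.6%

R ∝ ρL/d² with ρ ∝ (1+αΔT), so R_B/R_A = (1 + 59.6/100) × (1 − 0.004×135)
= 1.596 × 0.46 = 0.7342
(R_B − R_A)/R_A = 0.7342 − 1 = -26.6%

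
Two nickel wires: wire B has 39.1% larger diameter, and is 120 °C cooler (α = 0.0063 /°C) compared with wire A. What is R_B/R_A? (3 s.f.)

0.126

R ∝ ρL/d² with ρ ∝ (1+αΔT), so R_B/R_A = (1 + 39.1/100)⁻² × (1 − 0.0063×120)
= 0.5168 × 0.244 = 0.126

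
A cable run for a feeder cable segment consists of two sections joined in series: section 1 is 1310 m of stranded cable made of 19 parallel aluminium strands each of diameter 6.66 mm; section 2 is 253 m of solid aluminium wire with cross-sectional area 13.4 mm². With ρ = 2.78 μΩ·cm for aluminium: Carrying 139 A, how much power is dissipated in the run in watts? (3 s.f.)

11200 W

ρ = 2.78 μΩ·cm = 2.78×10^-8 Ω·m
Section 1: A_strand = π(3.3300e-03)² = 3.484e-05 m²; R₁ = ρL/(N·A_s) = (2.78×10^-8)(1310)/(19×3.484e-05) = 0.05502 Ω
Section 2: A = 13.4 mm² = 1.340e-05 m²
R₂ = (2.78×10^-8)(253)/(1.340e-05) = 0.5249 Ω
R = R₁ + R₂ = 0.5799 Ω
P = I²R = (139)² × 0.5799 = 11200 W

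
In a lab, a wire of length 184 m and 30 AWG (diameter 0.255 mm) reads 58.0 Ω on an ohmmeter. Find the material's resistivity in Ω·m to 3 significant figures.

A = π(0.255/2 mm)² = π(1.2750e-04 m)² = 5.107e-08 m²
ρ = RA/L = (58)(5.107e-08)/(184) = 1.61×10^-8 Ω·m

1.61×10^-8 Ω·m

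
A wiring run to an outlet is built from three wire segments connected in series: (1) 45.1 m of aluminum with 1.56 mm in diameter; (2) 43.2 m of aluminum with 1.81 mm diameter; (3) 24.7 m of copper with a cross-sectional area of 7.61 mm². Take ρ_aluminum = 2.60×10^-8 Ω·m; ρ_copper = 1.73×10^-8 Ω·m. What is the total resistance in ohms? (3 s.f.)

Seg 1: A = π(d/2)² = π(7.8000e-04 m)² = 1.911e-06 m²
R_1 = (2.60×10^-8)(45.1)/(1.911e-06) = 0.6135 Ω
Seg 2: A = π(d/2)² = π(9.0500e-04 m)² = 2.573e-06 m²
R_2 = (2.60×10^-8)(43.2)/(2.573e-06) = 0.4365 Ω
Seg 3: A = 7.61 mm² = 7.610e-06 m²
R_3 = (1.73×10^-8)(24.7)/(7.610e-06) = 0.05615 Ω
R_total = R_1 + R_2 + R_3 = 1.11 Ω

1.11 Ω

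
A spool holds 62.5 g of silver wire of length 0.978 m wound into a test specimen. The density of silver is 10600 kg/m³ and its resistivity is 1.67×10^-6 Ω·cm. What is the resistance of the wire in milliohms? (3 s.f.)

2.71 mΩ

ρ = 1.67×10^-6 Ω·cm = 1.67×10^-8 Ω·m
A = m/(density·L) = 0.0625/(10600×0.978) = 6.0289e-06 m²
R = ρL/A = (1.67×10^-8)(0.978)/(6.0289e-06) = 2.71 mΩ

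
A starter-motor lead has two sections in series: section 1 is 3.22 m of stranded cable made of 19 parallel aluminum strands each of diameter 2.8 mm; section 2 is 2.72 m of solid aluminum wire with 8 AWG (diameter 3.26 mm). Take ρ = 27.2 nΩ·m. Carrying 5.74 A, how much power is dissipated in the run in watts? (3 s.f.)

ρ = 27.2 nΩ·m = 2.72×10^-8 Ω·m
Section 1: A_strand = π(1.4000e-03)² = 6.158e-06 m²; R₁ = ρL/(N·A_s) = (2.72×10^-8)(3.22)/(19×6.158e-06) = 7.486×10^-4 Ω
Section 2: A = π(3.26/2 mm)² = π(1.6300e-03 m)² = 8.347e-06 m²
R₂ = (2.72×10^-8)(2.72)/(8.347e-06) = 0.008864 Ω
R = R₁ + R₂ = 0.009612 Ω
P = I²R = (5.74)² × 0.009612 = 0.317 W

0.317 W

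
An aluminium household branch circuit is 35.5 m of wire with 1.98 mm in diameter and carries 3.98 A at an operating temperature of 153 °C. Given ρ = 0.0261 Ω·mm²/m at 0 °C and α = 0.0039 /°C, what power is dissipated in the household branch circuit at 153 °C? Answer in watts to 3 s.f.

ρ = 0.0261 Ω·mm²/m = 2.61×10^-8 Ω·m
A = π(d/2)² = π(9.9000e-04 m)² = 3.079e-06 m²
R₍0₎ = ρL/A = (2.61×10^-8)(35.5)/(3.079e-06) = 0.3009 Ω
R₍153₎ = R₍0₎(1 + αΔT) = 0.3009 × (1 + 0.0039×153) = 0.4805 Ω
P = I²R = (3.98)² × 0.4805 = 7.61 W

7.61 W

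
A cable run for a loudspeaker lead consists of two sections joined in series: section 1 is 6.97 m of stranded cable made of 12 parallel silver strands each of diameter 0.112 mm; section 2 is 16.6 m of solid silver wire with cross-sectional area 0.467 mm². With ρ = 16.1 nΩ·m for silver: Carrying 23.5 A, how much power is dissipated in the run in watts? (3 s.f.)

ρ = 16.1 nΩ·m = 1.61×10^-8 Ω·m
Section 1: A_strand = π(5.6000e-05)² = 9.852e-09 m²; R₁ = ρL/(N·A_s) = (1.61×10^-8)(6.97)/(12×9.852e-09) = 0.9492 Ω
Section 2: A = 0.467 mm² = 4.670e-07 m²
R₂ = (1.61×10^-8)(16.6)/(4.670e-07) = 0.5723 Ω
R = R₁ + R₂ = 1.521 Ω
P = I²R = (23.5)² × 1.521 = 840 W

840 W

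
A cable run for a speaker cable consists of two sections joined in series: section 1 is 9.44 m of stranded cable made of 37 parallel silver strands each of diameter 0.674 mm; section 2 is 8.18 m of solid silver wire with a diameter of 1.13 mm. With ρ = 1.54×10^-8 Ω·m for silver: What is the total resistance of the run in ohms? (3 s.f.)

Section 1: A_strand = π(3.3700e-04)² = 3.568e-07 m²; R₁ = ρL/(N·A_s) = (1.54×10^-8)(9.44)/(37×3.568e-07) = 0.01101 Ω
Section 2: A = π(d/2)² = π(5.6500e-04 m)² = 1.003e-06 m²
R₂ = (1.54×10^-8)(8.18)/(1.003e-06) = 0.1256 Ω
R = R₁ + R₂ = 0.137 Ω

0.137 Ω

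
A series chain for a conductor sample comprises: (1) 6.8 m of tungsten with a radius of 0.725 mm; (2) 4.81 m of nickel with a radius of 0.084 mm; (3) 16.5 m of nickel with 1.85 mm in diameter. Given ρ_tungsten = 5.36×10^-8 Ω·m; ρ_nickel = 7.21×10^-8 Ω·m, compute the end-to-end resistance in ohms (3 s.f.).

16.3 Ω

Seg 1: A = πr² = π(7.2500e-04 m)² = 1.651e-06 m²
R_1 = (5.36×10^-8)(6.8)/(1.651e-06) = 0.2207 Ω
Seg 2: A = πr² = π(8.4000e-05 m)² = 2.217e-08 m²
R_2 = (7.21×10^-8)(4.81)/(2.217e-08) = 15.64 Ω
Seg 3: A = π(d/2)² = π(9.2500e-04 m)² = 2.688e-06 m²
R_3 = (7.21×10^-8)(16.5)/(2.688e-06) = 0.4426 Ω
R_total = R_1 + R_2 + R_3 = 16.3 Ω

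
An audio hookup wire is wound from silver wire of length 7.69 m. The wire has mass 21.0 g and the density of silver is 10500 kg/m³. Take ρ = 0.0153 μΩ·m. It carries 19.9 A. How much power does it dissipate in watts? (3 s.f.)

179 W

ρ = 0.0153 μΩ·m = 1.53×10^-8 Ω·m
A = m/(density·L) = 0.021/(10500×7.69) = 2.6008e-07 m²
R = ρL/A = (1.53×10^-8)(7.69)/(2.6008e-07) = 0.4524 Ω
P = I²R = (19.9)² × 0.4524 = 179 W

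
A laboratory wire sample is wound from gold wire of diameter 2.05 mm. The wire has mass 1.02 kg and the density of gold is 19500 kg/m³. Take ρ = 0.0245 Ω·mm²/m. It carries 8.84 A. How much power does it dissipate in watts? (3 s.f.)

9.19 W

ρ = 0.0245 Ω·mm²/m = 2.45×10^-8 Ω·m
A = π(d/2)² = π(1.0250e-03 m)² = 3.3006e-06 m²
L = m/(density·A) = 1.02/(19500×3.3006e-06) = 15.85 m
R = ρL/A = (2.45×10^-8)(15.85)/(3.3006e-06) = 0.1176 Ω
P = I²R = (8.84)² × 0.1176 = 9.19 W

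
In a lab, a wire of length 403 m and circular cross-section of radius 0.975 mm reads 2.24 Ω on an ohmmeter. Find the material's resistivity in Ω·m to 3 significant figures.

A = πr² = π(9.7500e-04 m)² = 2.986e-06 m²
ρ = RA/L = (2.24)(2.986e-06)/(403) = 1.66×10^-8 Ω·m

1.66×10^-8 Ω·m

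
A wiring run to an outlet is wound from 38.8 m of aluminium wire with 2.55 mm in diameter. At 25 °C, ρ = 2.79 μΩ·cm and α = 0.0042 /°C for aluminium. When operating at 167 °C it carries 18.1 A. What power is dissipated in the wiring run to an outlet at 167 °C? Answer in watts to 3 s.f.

ρ = 2.79 μΩ·cm = 2.79×10^-8 Ω·m
A = π(d/2)² = π(1.2750e-03 m)² = 5.107e-06 m²
R₍25₎ = ρL/A = (2.79×10^-8)(38.8)/(5.107e-06) = 0.212 Ω
R₍167₎ = R₍25₎(1 + αΔT) = 0.212 × (1 + 0.0042×142) = 0.3384 Ω
P = I²R = (18.1)² × 0.3384 = 111 W

111 W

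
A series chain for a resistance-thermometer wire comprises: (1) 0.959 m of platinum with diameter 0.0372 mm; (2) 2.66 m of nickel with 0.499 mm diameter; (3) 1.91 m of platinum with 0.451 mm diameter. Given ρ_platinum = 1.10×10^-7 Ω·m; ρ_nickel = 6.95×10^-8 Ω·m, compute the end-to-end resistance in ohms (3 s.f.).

Seg 1: A = π(d/2)² = π(1.8600e-05 m)² = 1.087e-09 m²
R_1 = (1.10×10^-7)(0.959)/(1.087e-09) = 97.06 Ω
Seg 2: A = π(d/2)² = π(2.4950e-04 m)² = 1.956e-07 m²
R_2 = (6.95×10^-8)(2.66)/(1.956e-07) = 0.9453 Ω
Seg 3: A = π(d/2)² = π(2.2550e-04 m)² = 1.598e-07 m²
R_3 = (1.10×10^-7)(1.91)/(1.598e-07) = 1.315 Ω
R_total = R_1 + R_2 + R_3 = 99.3 Ω

99.3 Ω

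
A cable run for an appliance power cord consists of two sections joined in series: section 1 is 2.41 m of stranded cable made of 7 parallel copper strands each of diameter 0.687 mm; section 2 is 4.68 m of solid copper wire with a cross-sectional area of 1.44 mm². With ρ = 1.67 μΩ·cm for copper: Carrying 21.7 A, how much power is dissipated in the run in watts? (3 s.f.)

32.9 W

ρ = 1.67 μΩ·cm = 1.67×10^-8 Ω·m
Section 1: A_strand = π(3.4350e-04)² = 3.707e-07 m²; R₁ = ρL/(N·A_s) = (1.67×10^-8)(2.41)/(7×3.707e-07) = 0.01551 Ω
Section 2: A = 1.44 mm² = 1.440e-06 m²
R₂ = (1.67×10^-8)(4.68)/(1.440e-06) = 0.05428 Ω
R = R₁ + R₂ = 0.06979 Ω
P = I²R = (21.7)² × 0.06979 = 32.9 W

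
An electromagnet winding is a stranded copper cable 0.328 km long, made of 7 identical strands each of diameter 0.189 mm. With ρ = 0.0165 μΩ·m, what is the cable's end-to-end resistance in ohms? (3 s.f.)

ρ = 0.0165 μΩ·m = 1.65×10^-8 Ω·m
A_strand = π(9.4500e-05 m)² = 2.806e-08 m²
R_strand = ρL/A = (1.65×10^-8)(328)/(2.806e-08) = 192.9 Ω
R_total = R_strand/N = 192.9/7 = 27.6 Ω

27.6 Ω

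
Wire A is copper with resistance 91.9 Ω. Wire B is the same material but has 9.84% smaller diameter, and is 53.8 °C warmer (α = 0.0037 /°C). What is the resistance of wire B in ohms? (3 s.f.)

R ∝ ρL/d² with ρ ∝ (1+αΔT), so R_B/R_A = (1 − 9.84/100)⁻² × (1 + 0.0037×53.8)
= 1.23 × 1.199 = 1.475
R_B = 1.475 × 91.9 = 136 Ω

136 Ω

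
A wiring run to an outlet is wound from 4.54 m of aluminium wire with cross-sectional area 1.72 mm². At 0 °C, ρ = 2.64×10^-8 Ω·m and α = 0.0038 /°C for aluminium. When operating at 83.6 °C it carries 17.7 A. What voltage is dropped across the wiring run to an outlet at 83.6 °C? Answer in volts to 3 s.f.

A = 1.72 mm² = 1.720e-06 m²
R₍0₎ = ρL/A = (2.64×10^-8)(4.54)/(1.720e-06) = 0.06968 Ω
R₍83.6₎ = R₍0₎(1 + αΔT) = 0.06968 × (1 + 0.0038×83.6) = 0.09182 Ω
V = IR = 17.7 × 0.09182 = 1.63 V

1.63 V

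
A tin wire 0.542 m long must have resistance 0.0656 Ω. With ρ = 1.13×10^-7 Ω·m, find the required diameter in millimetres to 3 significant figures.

A = ρL/R = (1.13×10^-7)(0.542)/(0.0656) = 9.336e-07 m²
d = 2√(A/π) = 1.090e-03 m = 1.09 mm

1.09 mm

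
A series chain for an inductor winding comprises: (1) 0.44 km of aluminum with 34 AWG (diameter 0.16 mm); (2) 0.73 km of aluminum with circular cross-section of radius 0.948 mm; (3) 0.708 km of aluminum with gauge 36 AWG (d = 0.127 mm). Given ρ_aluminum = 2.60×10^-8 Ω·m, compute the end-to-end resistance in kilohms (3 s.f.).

2.03 kΩ

Seg 1: A = π(0.16/2 mm)² = π(8.0000e-05 m)² = 2.011e-08 m²
R_1 = (2.60×10^-8)(440)/(2.011e-08) = 569 Ω
Seg 2: A = πr² = π(9.4800e-04 m)² = 2.823e-06 m²
R_2 = (2.60×10^-8)(730)/(2.823e-06) = 6.722 Ω
Seg 3: A = π(0.127/2 mm)² = π(6.3500e-05 m)² = 1.267e-08 m²
R_3 = (2.60×10^-8)(708)/(1.267e-08) = 1453 Ω
R_total = R_1 + R_2 + R_3 = 2.03 kΩ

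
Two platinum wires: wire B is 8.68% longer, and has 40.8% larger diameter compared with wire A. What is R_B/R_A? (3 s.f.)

R ∝ L/d², so R_B/R_A = (1 + 8.68/100) × (1 + 40.8/100)⁻²
= 1.087 × 0.5044 = 0.548

0.548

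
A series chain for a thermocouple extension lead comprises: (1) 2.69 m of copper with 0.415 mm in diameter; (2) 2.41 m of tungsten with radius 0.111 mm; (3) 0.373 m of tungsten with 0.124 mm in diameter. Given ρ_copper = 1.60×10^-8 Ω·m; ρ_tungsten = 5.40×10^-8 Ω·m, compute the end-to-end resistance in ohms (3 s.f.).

5.35 Ω

Seg 1: A = π(d/2)² = π(2.0750e-04 m)² = 1.353e-07 m²
R_1 = (1.60×10^-8)(2.69)/(1.353e-07) = 0.3182 Ω
Seg 2: A = πr² = π(1.1100e-04 m)² = 3.871e-08 m²
R_2 = (5.40×10^-8)(2.41)/(3.871e-08) = 3.362 Ω
Seg 3: A = π(d/2)² = π(6.2000e-05 m)² = 1.208e-08 m²
R_3 = (5.40×10^-8)(0.373)/(1.208e-08) = 1.668 Ω
R_total = R_1 + R_2 + R_3 = 5.35 Ω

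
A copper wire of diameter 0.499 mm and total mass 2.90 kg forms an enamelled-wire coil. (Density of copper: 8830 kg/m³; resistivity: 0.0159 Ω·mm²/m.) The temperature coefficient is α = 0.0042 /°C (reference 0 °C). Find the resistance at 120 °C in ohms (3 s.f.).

ρ = 0.0159 Ω·mm²/m = 1.59×10^-8 Ω·m
A = π(d/2)² = π(2.4950e-04 m)² = 1.9556e-07 m²
L = m/(density·A) = 2.9/(8830×1.9556e-07) = 1679 m
R = ρL/A = (1.59×10^-8)(1679)/(1.9556e-07) = 136.5 Ω
R(120 °C) = 136.5 × (1 + 0.0042×120) = 205 Ω

205 Ω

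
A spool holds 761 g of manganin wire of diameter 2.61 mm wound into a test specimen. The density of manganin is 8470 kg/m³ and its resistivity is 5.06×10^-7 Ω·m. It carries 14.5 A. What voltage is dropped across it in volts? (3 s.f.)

23.0 V

A = π(d/2)² = π(1.3050e-03 m)² = 5.3502e-06 m²
L = m/(density·A) = 0.761/(8470×5.3502e-06) = 16.79 m
R = ρL/A = (5.06×10^-7)(16.79)/(5.3502e-06) = 1.588 Ω
V = IR = 14.5 × 1.588 = 23.0 V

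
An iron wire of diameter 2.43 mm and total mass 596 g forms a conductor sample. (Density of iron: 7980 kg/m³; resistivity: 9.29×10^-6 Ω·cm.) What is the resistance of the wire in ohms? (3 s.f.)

0.323 Ω

ρ = 9.29×10^-6 Ω·cm = 9.29×10^-8 Ω·m
A = π(d/2)² = π(1.2150e-03 m)² = 4.6377e-06 m²
L = m/(density·A) = 0.596/(7980×4.6377e-06) = 16.1 m
R = ρL/A = (9.29×10^-8)(16.1)/(4.6377e-06) = 0.323 Ω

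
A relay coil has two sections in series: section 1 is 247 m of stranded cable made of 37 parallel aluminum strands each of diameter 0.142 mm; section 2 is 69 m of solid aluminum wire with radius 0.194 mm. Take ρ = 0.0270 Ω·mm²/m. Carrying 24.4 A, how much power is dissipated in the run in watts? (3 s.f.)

16200 W

ρ = 0.0270 Ω·mm²/m = 2.70×10^-8 Ω·m
Section 1: A_strand = π(7.1000e-05)² = 1.584e-08 m²; R₁ = ρL/(N·A_s) = (2.70×10^-8)(247)/(37×1.584e-08) = 11.38 Ω
Section 2: A = πr² = π(1.9400e-04 m)² = 1.182e-07 m²
R₂ = (2.70×10^-8)(69)/(1.182e-07) = 15.76 Ω
R = R₁ + R₂ = 27.14 Ω
P = I²R = (24.4)² × 27.14 = 16200 W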